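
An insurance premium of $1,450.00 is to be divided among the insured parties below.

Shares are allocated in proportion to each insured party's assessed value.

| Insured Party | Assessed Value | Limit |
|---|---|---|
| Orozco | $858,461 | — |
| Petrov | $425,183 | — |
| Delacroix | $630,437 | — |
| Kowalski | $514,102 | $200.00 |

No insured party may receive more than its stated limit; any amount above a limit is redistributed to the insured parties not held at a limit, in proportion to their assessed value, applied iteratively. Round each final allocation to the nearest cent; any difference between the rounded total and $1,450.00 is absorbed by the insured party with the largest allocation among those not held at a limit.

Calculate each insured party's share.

Sum of assessed value: 2,428,183.
Pro-rata shares before constraints: Orozco 512.6337; Petrov 253.8999; Delacroix 376.4682; Kowalski 306.9982.
Capped: Kowalski ($200.00); balance $1,250.00 reallocated over remaining assessed value 1,914,081.
Remaining shares: Orozco 560.6222 → $560.62; Petrov 277.6678 → $277.67; Delacroix 411.7100 → $411.71.

Orozco: $560.62 | Petrov: $277.67 | Delacroix: $411.71 | Kowalski: $200.00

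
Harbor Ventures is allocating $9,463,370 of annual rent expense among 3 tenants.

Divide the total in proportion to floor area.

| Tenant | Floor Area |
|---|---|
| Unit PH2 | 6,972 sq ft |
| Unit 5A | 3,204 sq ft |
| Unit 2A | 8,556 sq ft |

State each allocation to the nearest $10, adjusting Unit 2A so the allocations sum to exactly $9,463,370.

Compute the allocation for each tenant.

Floor area total: 18,732.
Pro-rata amounts: Unit PH2 6,972/18,732 × $9,463,370 = 3,522,240.85; Unit 5A 3,204/18,732 × $9,463,370 = 1,618,654.57; Unit 2A 8,556/18,732 × $9,463,370 = 4,322,474.57.
After rounding ($10): Unit PH2 $3,522,240; Unit 5A $1,618,650; Unit 2A $4,322,470. Sum = $9,463,360.
Difference $9,463,370 − $9,463,360 = +$10 applied to Unit 2A: Unit 2A becomes $4,322,480.

Unit PH2: $3,522,240 | Unit 5A: $1,618,650 | Unit 2A: $4,322,480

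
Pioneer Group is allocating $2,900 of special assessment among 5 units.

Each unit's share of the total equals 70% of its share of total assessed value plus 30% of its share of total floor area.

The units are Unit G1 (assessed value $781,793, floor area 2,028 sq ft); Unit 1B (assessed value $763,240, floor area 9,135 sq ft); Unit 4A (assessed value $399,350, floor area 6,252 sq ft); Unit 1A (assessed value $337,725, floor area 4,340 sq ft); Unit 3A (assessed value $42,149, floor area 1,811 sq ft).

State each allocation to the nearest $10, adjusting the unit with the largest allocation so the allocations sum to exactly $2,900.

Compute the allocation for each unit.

Unit G1: $760 | Unit 1B: $1,000 | Unit 4A: $580 | Unit 1A: $460 | Unit 3A: $100

Totals — assessed value 2,324,257, floor area 23,566.
Combined weights (70% assessed value + 30% floor area): Unit G1 0.2613; Unit 1B 0.3462; Unit 4A 0.1999; Unit 1A 0.1570; Unit 3A 0.0357.
Unrounded shares: Unit G1 757.68; Unit 1B 1,003.85; Unit 4A 579.60; Unit 1A 455.19; Unit 3A 103.67.
After rounding ($10): Unit G1 $760; Unit 1B $1,000; Unit 4A $580; Unit 1A $460; Unit 3A $100. Sum = $2,900.
No rounding difference to absorb.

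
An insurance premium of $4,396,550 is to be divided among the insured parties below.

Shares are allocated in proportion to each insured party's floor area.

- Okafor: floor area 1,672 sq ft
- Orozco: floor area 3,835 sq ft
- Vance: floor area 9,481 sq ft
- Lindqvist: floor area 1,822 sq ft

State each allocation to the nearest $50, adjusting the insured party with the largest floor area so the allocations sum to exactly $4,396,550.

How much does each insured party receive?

Floor area total: 1,672 + 3,835 + 9,481 + 1,822 = 16,810.
Unrounded shares: Okafor 437,301.11; Orozco 1,003,020.18; Vance 2,479,696.05; Lindqvist 476,532.67.
At nearest $50: Okafor $437,300; Orozco $1,003,000; Vance $2,479,700; Lindqvist $476,550. Sum = $4,396,550.
Rounded total matches; no reconciliation needed.

Okafor: $437,300 | Orozco: $1,003,000 | Vance: $2,479,700 | Lindqvist: $476,550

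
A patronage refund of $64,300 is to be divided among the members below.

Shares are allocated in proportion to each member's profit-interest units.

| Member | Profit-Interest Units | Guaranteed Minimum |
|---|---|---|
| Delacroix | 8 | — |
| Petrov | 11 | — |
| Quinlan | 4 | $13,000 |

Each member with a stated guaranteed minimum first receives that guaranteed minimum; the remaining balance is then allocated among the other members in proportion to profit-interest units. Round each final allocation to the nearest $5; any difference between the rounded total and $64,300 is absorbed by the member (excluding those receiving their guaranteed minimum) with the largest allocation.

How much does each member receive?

Delacroix: $21,600; Petrov: $29,700; Quinlan: $13,000

Minimums first: Quinlan $13,000. Residual $51,300.
Residual split over remaining profit-interest units 19: Delacroix 21,600.00 → $21,600; Petrov 29,700.00 → $29,700.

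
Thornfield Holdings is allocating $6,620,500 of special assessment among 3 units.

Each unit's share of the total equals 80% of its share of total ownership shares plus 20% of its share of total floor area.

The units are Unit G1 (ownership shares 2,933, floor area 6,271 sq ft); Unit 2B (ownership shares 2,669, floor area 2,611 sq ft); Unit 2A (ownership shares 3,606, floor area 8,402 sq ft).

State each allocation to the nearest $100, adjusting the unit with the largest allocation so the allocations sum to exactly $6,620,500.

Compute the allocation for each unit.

Totals — ownership shares 9,208, floor area 17,284.
Blended shares (80% ownership shares + 20% floor area): Unit G1 0.3274; Unit 2B 0.2621; Unit 2A 0.4105.
Raw shares: Unit G1 2,167,459.78; Unit 2B 1,735,221.34; Unit 2A 2,717,818.89.
At nearest $100: Unit G1 $2,167,500; Unit 2B $1,735,200; Unit 2A $2,717,800. Sum = $6,620,500.
No rounding difference to absorb.

Unit G1: $2,167,500 · Unit 2B: $1,735,200 · Unit 2A: $2,717,800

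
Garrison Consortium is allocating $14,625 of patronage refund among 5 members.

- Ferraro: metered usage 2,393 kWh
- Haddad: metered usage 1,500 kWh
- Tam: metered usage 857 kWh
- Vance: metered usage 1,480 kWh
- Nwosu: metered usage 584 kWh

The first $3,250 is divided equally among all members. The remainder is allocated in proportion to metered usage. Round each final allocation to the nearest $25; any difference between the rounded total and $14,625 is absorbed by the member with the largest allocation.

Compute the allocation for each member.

Ferraro: $4,650 · Haddad: $3,150 · Tam: $2,075 · Vance: $3,125 · Nwosu: $1,625

First tranche $3,250 split equally: $650 each.
Remainder $11,375 by metered usage (total 6,814): Ferraro 3,994.77 → $4,000; Haddad 2,504.04 → $2,500; Tam 1,430.64 → $1,425; Vance 2,470.65 → $2,475; Nwosu 974.90 → $975.
Totals: Ferraro $650 + $4,000 = $4,650; Haddad $650 + $2,500 = $3,150; Tam $650 + $1,425 = $2,075; Vance $650 + $2,475 = $3,125; Nwosu $650 + $975 = $1,625.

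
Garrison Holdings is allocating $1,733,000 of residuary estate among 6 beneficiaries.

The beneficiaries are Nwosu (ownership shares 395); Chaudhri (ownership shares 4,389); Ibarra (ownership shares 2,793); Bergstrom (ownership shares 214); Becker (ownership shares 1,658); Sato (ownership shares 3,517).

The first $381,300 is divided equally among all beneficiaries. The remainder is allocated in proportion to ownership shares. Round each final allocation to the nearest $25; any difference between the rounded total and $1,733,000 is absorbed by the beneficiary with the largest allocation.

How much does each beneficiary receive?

Nwosu: $104,725 | Chaudhri: $521,100 | Ibarra: $354,725 | Bergstrom: $85,850 | Becker: $236,400 | Sato: $430,200

$381,300 shared equally gives $63,550 per beneficiary.
Remainder $1,351,700 by ownership shares (total 12,966): Nwosu 41,178.58 → $41,175; Chaudhri 457,551.39 → $457,550; Ibarra 291,169.07 → $291,175; Bergstrom 22,309.41 → $22,300; Becker 172,845.80 → $172,850; Sato 366,645.76 → $366,650.
Totals: Nwosu $63,550 + $41,175 = $104,725; Chaudhri $63,550 + $457,550 = $521,100; Ibarra $63,550 + $291,175 = $354,725; Bergstrom $63,550 + $22,300 = $85,850; Becker $63,550 + $172,850 = $236,400; Sato $63,550 + $366,650 = $430,200.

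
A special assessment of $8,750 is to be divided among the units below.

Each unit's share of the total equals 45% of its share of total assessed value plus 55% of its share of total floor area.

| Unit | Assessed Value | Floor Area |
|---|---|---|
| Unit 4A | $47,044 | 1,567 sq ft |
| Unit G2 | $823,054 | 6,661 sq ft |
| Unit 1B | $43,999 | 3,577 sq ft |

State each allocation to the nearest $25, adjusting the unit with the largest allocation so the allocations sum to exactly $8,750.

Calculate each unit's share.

Totals — assessed value 914,097, floor area 11,805.
Blended shares (45% assessed value + 55% floor area): Unit 4A 0.0962; Unit G2 0.7155; Unit 1B 0.1883.
Unrounded shares: Unit 4A 841.46; Unit G2 6,260.79; Unit 1B 1,647.75.
After rounding ($25): Unit 4A $850; Unit G2 $6,250; Unit 1B $1,650. Sum = $8,750.
No rounding difference to absorb.

Unit 4A: $850 · Unit G2: $6,250 · Unit 1B: $1,650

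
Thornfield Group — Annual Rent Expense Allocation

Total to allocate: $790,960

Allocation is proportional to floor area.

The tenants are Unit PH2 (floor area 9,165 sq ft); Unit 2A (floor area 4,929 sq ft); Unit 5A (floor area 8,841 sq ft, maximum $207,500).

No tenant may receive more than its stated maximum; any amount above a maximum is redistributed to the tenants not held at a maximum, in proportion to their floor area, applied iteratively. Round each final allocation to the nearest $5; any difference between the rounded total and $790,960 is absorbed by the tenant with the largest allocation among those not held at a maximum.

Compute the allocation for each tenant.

Unit PH2: $379,410; Unit 2A: $204,050; Unit 5A: $207,500

Combined floor area = 22,935.
Pro-rata shares before constraints: Unit PH2 316,073.62; Unit 2A 169,986.56; Unit 5A 304,899.82.
Held at cap: Unit 5A ($207,500); balance $583,460 reallocated over remaining floor area 14,094.
Remaining shares: Unit PH2 379,410.45 → $379,410; Unit 2A 204,049.55 → $204,050.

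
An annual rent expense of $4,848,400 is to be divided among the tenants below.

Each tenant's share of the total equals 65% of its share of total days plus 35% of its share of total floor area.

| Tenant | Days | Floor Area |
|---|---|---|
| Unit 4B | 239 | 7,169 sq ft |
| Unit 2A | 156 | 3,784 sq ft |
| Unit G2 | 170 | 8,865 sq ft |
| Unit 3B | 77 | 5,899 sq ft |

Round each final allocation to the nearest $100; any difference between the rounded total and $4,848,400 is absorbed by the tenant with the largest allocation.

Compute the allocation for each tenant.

Days total 642; floor area total 25,717.
Combined weights (65% days + 35% floor area): Unit 4B 0.3395; Unit 2A 0.2094; Unit G2 0.2928; Unit 3B 0.1582.
Unrounded shares: Unit 4B 1,646,254.58; Unit 2A 1,015,463.12; Unit G2 1,419,457.07; Unit 3B 767,225.22.
Rounded to nearest $100: Unit 4B $1,646,300; Unit 2A $1,015,500; Unit G2 $1,419,500; Unit 3B $767,200. Sum = $4,848,500.
Difference $4,848,400 − $4,848,500 = −$100 applied to largest allocation (Unit 4B): Unit 4B becomes $1,646,200.

Unit 4B: $1,646,200 | Unit 2A: $1,015,500 | Unit G2: $1,419,500 | Unit 3B: $767,200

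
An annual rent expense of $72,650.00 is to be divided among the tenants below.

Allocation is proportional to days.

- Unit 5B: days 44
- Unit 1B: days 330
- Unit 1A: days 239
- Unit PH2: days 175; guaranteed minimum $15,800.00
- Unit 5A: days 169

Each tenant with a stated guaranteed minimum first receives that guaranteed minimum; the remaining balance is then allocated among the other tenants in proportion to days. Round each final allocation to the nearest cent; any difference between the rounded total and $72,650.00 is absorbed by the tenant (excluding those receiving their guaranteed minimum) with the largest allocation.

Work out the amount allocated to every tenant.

Unit 5B: $3,198.72; Unit 1B: $23,990.41; Unit 1A: $17,374.87; Unit PH2: $15,800.00; Unit 5A: $12,286.00

Minimums first: Unit PH2 $15,800.00. Remaining pool $56,850.00.
Remaining pool split over remaining days 782: Unit 5B 3,198.7212 → $3,198.72; Unit 1B 23,990.4092 → $23,990.41; Unit 1A 17,374.8721 → $17,374.87; Unit 5A 12,285.9974 → $12,286.00.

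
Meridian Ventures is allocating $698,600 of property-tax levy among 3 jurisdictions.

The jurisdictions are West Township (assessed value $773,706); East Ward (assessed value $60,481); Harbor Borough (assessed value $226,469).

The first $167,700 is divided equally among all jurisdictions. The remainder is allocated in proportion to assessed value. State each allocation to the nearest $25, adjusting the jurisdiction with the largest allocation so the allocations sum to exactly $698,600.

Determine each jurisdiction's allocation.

West Township: $443,175 | East Ward: $86,175 | Harbor Borough: $169,250

$167,700 shared equally gives $55,900 per jurisdiction.
Remainder $530,900 by assessed value (total 1,060,656): West Township 387,270.25 → $387,275; East Ward 30,273.12 → $30,275; Harbor Borough 113,356.63 → $113,350.
Totals: West Township $55,900 + $387,275 = $443,175; East Ward $55,900 + $30,275 = $86,175; Harbor Borough $55,900 + $113,350 = $169,250.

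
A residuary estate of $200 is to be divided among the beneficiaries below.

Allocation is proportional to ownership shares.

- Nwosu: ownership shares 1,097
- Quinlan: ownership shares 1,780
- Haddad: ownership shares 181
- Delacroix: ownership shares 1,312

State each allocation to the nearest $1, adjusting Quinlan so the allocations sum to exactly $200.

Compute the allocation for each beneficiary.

Nwosu: $50 · Quinlan: $82 · Haddad: $8 · Delacroix: $60

Sum of ownership shares: 4,370.
Raw shares: Nwosu 1,097/4,370 × $200 = 50.21; Quinlan 1,780/4,370 × $200 = 81.46; Haddad 181/4,370 × $200 = 8.28; Delacroix 1,312/4,370 × $200 = 60.05.
Rounded to nearest $1: Nwosu $50; Quinlan $81; Haddad $8; Delacroix $60. Sum = $199.
Difference $200 − $199 = +$1 applied to Quinlan: Quinlan becomes $82.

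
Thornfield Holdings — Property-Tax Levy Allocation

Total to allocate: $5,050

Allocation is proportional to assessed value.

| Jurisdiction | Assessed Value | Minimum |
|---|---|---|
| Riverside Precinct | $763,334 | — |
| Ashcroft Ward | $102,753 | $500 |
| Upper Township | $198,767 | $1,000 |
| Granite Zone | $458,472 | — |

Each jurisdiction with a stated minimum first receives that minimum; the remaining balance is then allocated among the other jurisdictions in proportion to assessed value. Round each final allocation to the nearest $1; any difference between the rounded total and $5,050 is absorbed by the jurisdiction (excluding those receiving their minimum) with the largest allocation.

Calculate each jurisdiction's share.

Guaranteed amounts: Ashcroft Ward $500; Upper Township $1,000. Remaining pool $3,550.
Remaining pool split over remaining assessed value 1,221,806: Riverside Precinct 2,217.89 → $2,218; Granite Zone 1,332.11 → $1,332.

Riverside Precinct: $2,218 | Ashcroft Ward: $500 | Upper Township: $1,000 | Granite Zone: $1,332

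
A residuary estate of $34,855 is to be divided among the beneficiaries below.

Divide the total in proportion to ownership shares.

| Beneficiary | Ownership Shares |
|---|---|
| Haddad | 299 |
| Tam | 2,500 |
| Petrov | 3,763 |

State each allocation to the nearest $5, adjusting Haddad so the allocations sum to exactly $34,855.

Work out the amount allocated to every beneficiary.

Sum of ownership shares: 6,562.
Pro-rata amounts: Haddad 299/6,562 × $34,855 = 1,588.18; Tam 2,500/6,562 × $34,855 = 13,279.11; Petrov 3,763/6,562 × $34,855 = 19,987.71.
After rounding ($5): Haddad $1,590; Tam $13,280; Petrov $19,990. Sum = $34,860.
Difference $34,855 − $34,860 = −$5 applied to Haddad: Haddad becomes $1,585.

Haddad: $1,585 · Tam: $13,280 · Petrov: $19,990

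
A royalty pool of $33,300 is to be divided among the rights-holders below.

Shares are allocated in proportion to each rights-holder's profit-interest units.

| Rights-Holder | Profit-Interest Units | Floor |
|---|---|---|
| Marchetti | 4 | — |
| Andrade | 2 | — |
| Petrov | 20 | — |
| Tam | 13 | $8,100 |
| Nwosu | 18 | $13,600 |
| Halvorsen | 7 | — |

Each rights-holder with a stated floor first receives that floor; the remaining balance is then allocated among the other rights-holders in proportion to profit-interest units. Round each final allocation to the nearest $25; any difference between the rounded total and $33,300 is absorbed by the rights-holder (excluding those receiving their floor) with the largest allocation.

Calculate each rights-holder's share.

Minimums first: Tam $8,100; Nwosu $13,600. Remaining pool $11,600.
Remaining pool split over remaining profit-interest units 33: Marchetti 1,406.06 → $1,400; Andrade 703.03 → $700; Petrov 7,030.30 → $7,025; Halvorsen 2,460.61 → $2,450.
Rounding difference +$25 applied to Petrov → $7,050.

Marchetti: $1,400; Andrade: $700; Petrov: $7,050; Tam: $8,100; Nwosu: $13,600; Halvorsen: $2,450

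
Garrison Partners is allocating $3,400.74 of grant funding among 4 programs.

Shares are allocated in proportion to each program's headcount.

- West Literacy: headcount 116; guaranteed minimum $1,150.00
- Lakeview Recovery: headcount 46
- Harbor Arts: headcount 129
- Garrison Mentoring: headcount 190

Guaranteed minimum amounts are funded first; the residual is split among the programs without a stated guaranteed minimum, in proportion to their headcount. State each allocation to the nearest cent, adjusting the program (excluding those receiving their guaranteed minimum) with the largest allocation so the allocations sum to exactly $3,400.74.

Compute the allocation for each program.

Fund the minimums — West Literacy $1,150.00. Remaining pool $2,250.74.
Remaining pool split over remaining headcount 365: Lakeview Recovery 283.6549 → $283.65; Harbor Arts 795.4670 → $795.47; Garrison Mentoring 1,171.6181 → $1,171.62.

West Literacy: $1,150.00; Lakeview Recovery: $283.65; Harbor Arts: $795.47; Garrison Mentoring: $1,171.62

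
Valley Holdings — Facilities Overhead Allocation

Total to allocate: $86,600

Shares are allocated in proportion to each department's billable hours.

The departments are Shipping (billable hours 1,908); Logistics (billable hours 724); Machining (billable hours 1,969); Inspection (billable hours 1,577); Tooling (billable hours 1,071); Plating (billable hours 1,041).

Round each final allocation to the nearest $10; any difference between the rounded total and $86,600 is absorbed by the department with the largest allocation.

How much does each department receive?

Billable hours total: 8,290.
Raw shares: Shipping 1,908/8,290 × $86,600 = 19,931.58; Logistics 724/8,290 × $86,600 = 7,563.14; Machining 1,969/8,290 × $86,600 = 20,568.81; Inspection 1,577/8,290 × $86,600 = 16,473.85; Tooling 1,071/8,290 × $86,600 = 11,188.01; Plating 1,041/8,290 × $86,600 = 10,874.62.
After rounding ($10): Shipping $19,930; Logistics $7,560; Machining $20,570; Inspection $16,470; Tooling $11,190; Plating $10,870. Sum = $86,590.
Difference $86,600 − $86,590 = +$10 applied to largest allocation (Machining): Machining becomes $20,580.

Shipping: $19,930 | Logistics: $7,560 | Machining: $20,580 | Inspection: $16,470 | Tooling: $11,190 | Plating: $10,870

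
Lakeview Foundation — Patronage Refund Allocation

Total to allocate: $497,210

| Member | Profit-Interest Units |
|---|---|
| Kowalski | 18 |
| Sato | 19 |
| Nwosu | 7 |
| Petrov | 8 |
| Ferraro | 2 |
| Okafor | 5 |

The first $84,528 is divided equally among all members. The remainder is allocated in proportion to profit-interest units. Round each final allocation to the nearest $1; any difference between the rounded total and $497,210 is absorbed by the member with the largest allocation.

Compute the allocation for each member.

Kowalski: $139,991 · Sato: $146,986 · Nwosu: $63,050 · Petrov: $70,045 · Ferraro: $28,077 · Okafor: $49,061

$84,528 shared equally gives $14,088 per member.
Remainder $412,682 by profit-interest units (total 59): Kowalski 125,902.98 → $125,903; Sato 132,897.59 → $132,898; Nwosu 48,962.27 → $48,962; Petrov 55,956.88 → $55,957; Ferraro 13,989.22 → $13,989; Okafor 34,973.05 → $34,973.
Totals: Kowalski $14,088 + $125,903 = $139,991; Sato $14,088 + $132,898 = $146,986; Nwosu $14,088 + $48,962 = $63,050; Petrov $14,088 + $55,957 = $70,045; Ferraro $14,088 + $13,989 = $28,077; Okafor $14,088 + $34,973 = $49,061.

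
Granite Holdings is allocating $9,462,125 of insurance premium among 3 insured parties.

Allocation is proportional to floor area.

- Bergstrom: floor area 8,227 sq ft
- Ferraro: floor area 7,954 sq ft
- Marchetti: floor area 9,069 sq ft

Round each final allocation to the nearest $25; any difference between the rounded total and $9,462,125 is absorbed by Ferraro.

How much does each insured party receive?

Bergstrom: $3,082,975 | Ferraro: $2,980,650 | Marchetti: $3,398,500

Total floor area = 25,250.
Unrounded shares: Bergstrom 8,227/25,250 × $9,462,125 = 3,082,966.43; Ferraro 7,954/25,250 × $9,462,125 = 2,980,663.06; Marchetti 9,069/25,250 × $9,462,125 = 3,398,495.51.
After rounding ($25): Bergstrom $3,082,975; Ferraro $2,980,675; Marchetti $3,398,500. Sum = $9,462,150.
Difference $9,462,125 − $9,462,150 = −$25 applied to Ferraro: Ferraro becomes $2,980,650.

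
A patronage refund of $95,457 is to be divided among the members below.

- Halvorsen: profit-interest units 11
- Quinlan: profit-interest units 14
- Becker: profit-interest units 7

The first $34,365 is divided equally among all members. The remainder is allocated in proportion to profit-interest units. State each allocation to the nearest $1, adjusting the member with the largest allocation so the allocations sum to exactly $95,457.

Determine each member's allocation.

Halvorsen: $32,455 · Quinlan: $38,183 · Becker: $24,819

First tranche $34,365 split equally: $11,455 each.
Remainder $61,092 by profit-interest units (total 32): Halvorsen 21,000.38 → $21,000; Quinlan 26,727.75 → $26,728; Becker 13,363.88 → $13,364.
Totals: Halvorsen $11,455 + $21,000 = $32,455; Quinlan $11,455 + $26,728 = $38,183; Becker $11,455 + $13,364 = $24,819.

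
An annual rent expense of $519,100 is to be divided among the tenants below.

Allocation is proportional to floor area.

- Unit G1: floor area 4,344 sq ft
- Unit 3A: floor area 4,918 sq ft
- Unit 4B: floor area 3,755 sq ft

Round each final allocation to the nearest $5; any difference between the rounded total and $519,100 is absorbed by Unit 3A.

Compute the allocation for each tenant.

Sum of floor area: 13,017.
Proportional shares: Unit G1 4,344/13,017 × $519,100 = 173,232.73; Unit 3A 4,918/13,017 × $519,100 = 196,123.05; Unit 4B 3,755/13,017 × $519,100 = 149,744.22.
Rounded to nearest $5: Unit G1 $173,235; Unit 3A $196,125; Unit 4B $149,745. Sum = $519,105.
Difference $519,100 − $519,105 = −$5 applied to Unit 3A: Unit 3A becomes $196,120.

Unit G1: $173,235 · Unit 3A: $196,120 · Unit 4B: $149,745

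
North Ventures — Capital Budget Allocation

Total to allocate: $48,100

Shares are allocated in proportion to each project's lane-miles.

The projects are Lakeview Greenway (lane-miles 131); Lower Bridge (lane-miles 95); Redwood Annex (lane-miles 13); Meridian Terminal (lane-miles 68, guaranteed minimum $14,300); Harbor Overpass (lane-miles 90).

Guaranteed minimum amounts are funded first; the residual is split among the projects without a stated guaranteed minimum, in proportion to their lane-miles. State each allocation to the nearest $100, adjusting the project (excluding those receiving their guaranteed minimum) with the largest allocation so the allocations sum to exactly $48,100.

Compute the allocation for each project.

Minimums first: Meridian Terminal $14,300. Remaining pool $33,800.
Remaining pool split over remaining lane-miles 329: Lakeview Greenway 13,458.36 → $13,500; Lower Bridge 9,759.88 → $9,800; Redwood Annex 1,335.56 → $1,300; Harbor Overpass 9,246.20 → $9,200.

Lakeview Greenway: $13,500; Lower Bridge: $9,800; Redwood Annex: $1,300; Meridian Terminal: $14,300; Harbor Overpass: $9,200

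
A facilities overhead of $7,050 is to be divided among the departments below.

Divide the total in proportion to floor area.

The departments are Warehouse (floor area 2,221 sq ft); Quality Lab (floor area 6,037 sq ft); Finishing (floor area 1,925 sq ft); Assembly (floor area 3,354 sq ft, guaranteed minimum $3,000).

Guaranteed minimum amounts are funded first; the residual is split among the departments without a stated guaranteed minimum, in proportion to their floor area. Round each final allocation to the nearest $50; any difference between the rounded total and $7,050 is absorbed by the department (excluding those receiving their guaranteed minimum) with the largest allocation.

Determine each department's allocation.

Warehouse: $900; Quality Lab: $2,400; Finishing: $750; Assembly: $3,000

Guaranteed amounts: Assembly $3,000. Balance $4,050.
Balance split over remaining floor area 10,183: Warehouse 883.34 → $900; Quality Lab 2,401.05 → $2,400; Finishing 765.61 → $750.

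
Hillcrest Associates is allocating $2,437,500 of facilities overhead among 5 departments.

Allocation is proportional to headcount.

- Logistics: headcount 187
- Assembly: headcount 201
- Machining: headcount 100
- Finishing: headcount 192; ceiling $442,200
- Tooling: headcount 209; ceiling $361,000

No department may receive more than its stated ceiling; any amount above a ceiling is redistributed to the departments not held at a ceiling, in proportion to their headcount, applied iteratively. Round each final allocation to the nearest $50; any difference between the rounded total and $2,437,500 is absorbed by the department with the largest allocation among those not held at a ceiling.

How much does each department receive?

Logistics: $626,250 | Assembly: $673,150 | Machining: $334,900 | Finishing: $442,200 | Tooling: $361,000

Sum of headcount: 889.
Unconstrained shares: Logistics 512,724.97; Assembly 551,110.80; Machining 274,184.48; Finishing 526,434.20; Tooling 573,045.56.
Held at cap: Finishing ($442,200), Tooling ($361,000); remaining pool $1,634,300 reallocated over remaining headcount 488.
Remaining shares: Logistics 626,258.40 → $626,250; Assembly 673,144.06 → $673,150; Machining 334,897.54 → $334,900.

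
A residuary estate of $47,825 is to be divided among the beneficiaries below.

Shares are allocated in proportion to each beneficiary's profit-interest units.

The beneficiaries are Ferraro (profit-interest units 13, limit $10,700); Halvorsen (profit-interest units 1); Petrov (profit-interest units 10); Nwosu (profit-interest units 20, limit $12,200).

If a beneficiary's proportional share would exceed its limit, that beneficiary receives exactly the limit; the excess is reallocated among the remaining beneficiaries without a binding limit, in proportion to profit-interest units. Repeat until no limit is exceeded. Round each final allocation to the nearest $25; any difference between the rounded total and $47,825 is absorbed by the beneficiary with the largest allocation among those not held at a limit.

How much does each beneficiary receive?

Ferraro: $10,700; Halvorsen: $2,275; Petrov: $22,650; Nwosu: $12,200

Profit-interest units total: 44.
Pro-rata shares before constraints: Ferraro 14,130.11; Halvorsen 1,086.93; Petrov 10,869.32; Nwosu 21,738.64.
Cap binds for Ferraro ($10,700), Nwosu ($12,200); remaining pool $24,925 reallocated over remaining profit-interest units 11.
Shares after redistribution: Halvorsen 2,265.91 → $2,275; Petrov 22,659.09 → $22,650.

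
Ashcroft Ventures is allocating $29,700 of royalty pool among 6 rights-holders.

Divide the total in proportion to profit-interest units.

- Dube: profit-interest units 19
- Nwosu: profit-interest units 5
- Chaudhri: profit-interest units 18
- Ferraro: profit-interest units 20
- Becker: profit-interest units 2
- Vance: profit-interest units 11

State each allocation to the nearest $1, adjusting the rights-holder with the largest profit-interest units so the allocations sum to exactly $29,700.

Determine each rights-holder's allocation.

Sum of profit-interest units: 19 + 5 + 18 + 20 + 2 + 11 = 75.
Proportional shares: Dube 7,524.00; Nwosu 1,980.00; Chaudhri 7,128.00; Ferraro 7,920.00; Becker 792.00; Vance 4,356.00.
At nearest $1: Dube $7,524; Nwosu $1,980; Chaudhri $7,128; Ferraro $7,920; Becker $792; Vance $4,356. Sum = $29,700.
Sum already equals the total — no adjustment.

Dube: $7,524; Nwosu: $1,980; Chaudhri: $7,128; Ferraro: $7,920; Becker: $792; Vance: $4,356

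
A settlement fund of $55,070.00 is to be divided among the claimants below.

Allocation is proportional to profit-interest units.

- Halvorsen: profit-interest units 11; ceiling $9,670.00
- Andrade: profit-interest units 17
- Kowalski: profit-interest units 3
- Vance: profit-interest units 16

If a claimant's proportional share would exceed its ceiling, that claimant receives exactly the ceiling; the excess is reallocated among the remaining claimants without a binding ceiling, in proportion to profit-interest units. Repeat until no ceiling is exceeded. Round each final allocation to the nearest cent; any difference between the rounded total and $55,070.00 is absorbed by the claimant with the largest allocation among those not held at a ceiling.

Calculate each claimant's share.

Profit-interest units total: 47.
Proportional shares (ignoring caps): Halvorsen 12,888.7234; Andrade 19,918.9362; Kowalski 3,515.1064; Vance 18,747.2340.
Cap binds for Halvorsen ($9,670.00); balance $45,400.00 reallocated over remaining profit-interest units 36.
Redistributed shares: Andrade 21,438.8889 → $21,438.89; Kowalski 3,783.3333 → $3,783.33; Vance 20,177.7778 → $20,177.78.

Halvorsen: $9,670.00 · Andrade: $21,438.89 · Kowalski: $3,783.33 · Vance: $20,177.78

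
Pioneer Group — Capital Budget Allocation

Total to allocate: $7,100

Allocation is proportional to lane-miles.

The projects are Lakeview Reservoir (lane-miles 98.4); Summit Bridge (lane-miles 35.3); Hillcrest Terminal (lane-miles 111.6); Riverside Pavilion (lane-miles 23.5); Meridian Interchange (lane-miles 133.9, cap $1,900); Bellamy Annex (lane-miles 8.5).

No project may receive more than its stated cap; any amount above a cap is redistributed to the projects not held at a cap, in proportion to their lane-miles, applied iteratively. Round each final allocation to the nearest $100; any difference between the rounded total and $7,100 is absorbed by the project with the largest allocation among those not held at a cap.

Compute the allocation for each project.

Total lane-miles = 411.2.
Unconstrained shares: Lakeview Reservoir 1,699.03; Summit Bridge 609.51; Hillcrest Terminal 1,926.95; Riverside Pavilion 405.76; Meridian Interchange 2,311.99; Bellamy Annex 146.77.
Held at cap: Meridian Interchange ($1,900); remaining pool $5,200 reallocated over remaining lane-miles 277.3.
Remaining shares: Lakeview Reservoir 1,845.22 → $1,800; Summit Bridge 661.95 → $700; Hillcrest Terminal 2,092.75 → $2,100; Riverside Pavilion 440.68 → $400; Bellamy Annex 159.39 → $200.

Lakeview Reservoir: $1,800; Summit Bridge: $700; Hillcrest Terminal: $2,100; Riverside Pavilion: $400; Meridian Interchange: $1,900; Bellamy Annex: $200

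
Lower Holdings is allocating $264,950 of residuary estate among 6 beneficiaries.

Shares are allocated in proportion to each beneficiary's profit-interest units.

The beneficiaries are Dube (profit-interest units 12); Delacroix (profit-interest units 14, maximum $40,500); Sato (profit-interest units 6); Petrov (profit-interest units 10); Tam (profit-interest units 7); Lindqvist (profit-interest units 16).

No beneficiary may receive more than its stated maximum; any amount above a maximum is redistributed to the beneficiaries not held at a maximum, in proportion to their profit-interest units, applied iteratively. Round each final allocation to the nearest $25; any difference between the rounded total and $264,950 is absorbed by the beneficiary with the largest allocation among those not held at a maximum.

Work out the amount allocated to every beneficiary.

Profit-interest units total: 65.
Pro-rata shares before constraints: Dube 48,913.85; Delacroix 57,066.15; Sato 24,456.92; Petrov 40,761.54; Tam 28,533.08; Lindqvist 65,218.46.
Cap binds for Delacroix ($40,500); remaining pool $224,450 reallocated over remaining profit-interest units 51.
Shares after redistribution: Dube 52,811.76 → $52,800; Sato 26,405.88 → $26,400; Petrov 44,009.80 → $44,000; Tam 30,806.86 → $30,800; Lindqvist 70,415.69 → $70,425.
Rounding difference +$25 applied to Lindqvist → $70,450.

Dube: $52,800 | Delacroix: $40,500 | Sato: $26,400 | Petrov: $44,000 | Tam: $30,800 | Lindqvist: $70,450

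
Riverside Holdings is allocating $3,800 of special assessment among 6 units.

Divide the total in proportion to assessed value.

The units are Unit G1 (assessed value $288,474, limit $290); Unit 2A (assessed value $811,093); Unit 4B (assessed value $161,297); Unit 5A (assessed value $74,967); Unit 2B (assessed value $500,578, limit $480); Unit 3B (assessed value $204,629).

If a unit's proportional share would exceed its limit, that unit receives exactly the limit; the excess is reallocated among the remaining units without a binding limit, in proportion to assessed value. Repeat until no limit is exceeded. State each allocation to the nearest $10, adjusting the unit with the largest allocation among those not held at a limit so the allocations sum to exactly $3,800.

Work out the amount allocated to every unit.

Unit G1: $290 · Unit 2A: $1,960 · Unit 4B: $390 · Unit 5A: $180 · Unit 2B: $480 · Unit 3B: $500

Combined assessed value = 2,041,038.
Proportional shares (ignoring caps): Unit G1 537.08; Unit 2A 1,510.09; Unit 4B 300.30; Unit 5A 139.57; Unit 2B 931.98; Unit 3B 380.98.
Held at cap: Unit G1 ($290), Unit 2B ($480); remaining pool $3,030 reallocated over remaining assessed value 1,251,986.
Remaining shares: Unit 2A 1,962.97 → $1,960; Unit 4B 390.36 → $390; Unit 5A 181.43 → $180; Unit 3B 495.23 → $500.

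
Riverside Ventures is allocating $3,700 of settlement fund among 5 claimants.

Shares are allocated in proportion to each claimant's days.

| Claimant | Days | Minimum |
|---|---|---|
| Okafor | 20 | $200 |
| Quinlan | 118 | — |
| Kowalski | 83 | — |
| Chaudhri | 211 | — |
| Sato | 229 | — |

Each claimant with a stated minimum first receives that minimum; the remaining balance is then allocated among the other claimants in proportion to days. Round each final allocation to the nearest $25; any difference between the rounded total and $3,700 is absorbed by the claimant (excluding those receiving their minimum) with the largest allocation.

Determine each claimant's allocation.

Guaranteed amounts: Okafor $200. Remaining pool $3,500.
Remaining pool split over remaining days 641: Quinlan 644.31 → $650; Kowalski 453.20 → $450; Chaudhri 1,152.11 → $1,150; Sato 1,250.39 → $1,250.

Okafor: $200 | Quinlan: $650 | Kowalski: $450 | Chaudhri: $1,150 | Sato: $1,250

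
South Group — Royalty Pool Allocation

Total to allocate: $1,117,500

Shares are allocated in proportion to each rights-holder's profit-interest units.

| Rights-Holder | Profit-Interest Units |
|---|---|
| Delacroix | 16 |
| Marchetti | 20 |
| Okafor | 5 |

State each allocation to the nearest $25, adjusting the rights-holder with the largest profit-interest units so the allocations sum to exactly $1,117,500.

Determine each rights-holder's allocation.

Profit-interest units total: 16 + 20 + 5 = 41.
Pro-rata amounts: Delacroix 436,097.56; Marchetti 545,121.95; Okafor 136,280.49.
After rounding ($25): Delacroix $436,100; Marchetti $545,125; Okafor $136,275. Sum = $1,117,500.
No rounding difference to absorb.

Delacroix: $436,100; Marchetti: $545,125; Okafor: $136,275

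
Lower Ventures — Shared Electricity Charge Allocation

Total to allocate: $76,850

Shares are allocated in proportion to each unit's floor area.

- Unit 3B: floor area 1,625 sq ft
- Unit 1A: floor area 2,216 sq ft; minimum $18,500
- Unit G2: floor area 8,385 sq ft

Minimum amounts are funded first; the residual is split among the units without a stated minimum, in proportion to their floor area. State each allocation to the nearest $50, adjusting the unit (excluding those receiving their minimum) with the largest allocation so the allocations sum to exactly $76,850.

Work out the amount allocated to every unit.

Minimums first: Unit 1A $18,500. Balance $58,350.
Balance split over remaining floor area 10,010: Unit 3B 9,472.40 → $9,450; Unit G2 48,877.60 → $48,900.

Unit 3B: $9,450 | Unit 1A: $18,500 | Unit G2: $48,900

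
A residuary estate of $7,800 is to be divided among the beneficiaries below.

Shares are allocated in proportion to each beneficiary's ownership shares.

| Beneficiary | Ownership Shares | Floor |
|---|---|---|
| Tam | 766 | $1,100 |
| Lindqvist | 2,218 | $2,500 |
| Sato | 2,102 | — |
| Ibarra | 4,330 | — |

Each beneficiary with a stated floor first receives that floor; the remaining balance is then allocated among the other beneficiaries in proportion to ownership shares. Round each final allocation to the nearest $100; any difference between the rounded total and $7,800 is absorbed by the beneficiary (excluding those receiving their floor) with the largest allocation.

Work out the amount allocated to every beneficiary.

Fund the minimums — Tam $1,100; Lindqvist $2,500. Balance $4,200.
Balance split over remaining ownership shares 6,432: Sato 1,372.57 → $1,400; Ibarra 2,827.43 → $2,800.

Tam: $1,100; Lindqvist: $2,500; Sato: $1,400; Ibarra: $2,800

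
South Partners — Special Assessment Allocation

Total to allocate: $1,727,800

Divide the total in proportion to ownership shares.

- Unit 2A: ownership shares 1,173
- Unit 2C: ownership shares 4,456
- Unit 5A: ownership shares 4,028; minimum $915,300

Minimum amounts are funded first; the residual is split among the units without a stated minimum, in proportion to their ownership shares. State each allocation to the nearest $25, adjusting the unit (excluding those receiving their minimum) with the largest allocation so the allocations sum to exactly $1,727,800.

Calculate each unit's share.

Guaranteed amounts: Unit 5A $915,300. Remaining pool $812,500.
Remaining pool split over remaining ownership shares 5,629: Unit 2A 169,312.93 → $169,325; Unit 2C 643,187.07 → $643,175.

Unit 2A: $169,325 · Unit 2C: $643,175 · Unit 5A: $915,300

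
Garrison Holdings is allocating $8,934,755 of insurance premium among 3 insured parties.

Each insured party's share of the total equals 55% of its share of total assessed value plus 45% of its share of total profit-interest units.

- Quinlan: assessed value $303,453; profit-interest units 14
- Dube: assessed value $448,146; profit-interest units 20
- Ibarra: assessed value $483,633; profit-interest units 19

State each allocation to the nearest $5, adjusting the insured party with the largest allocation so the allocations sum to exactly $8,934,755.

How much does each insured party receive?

Totals — assessed value 1,235,232, profit-interest units 53.
Combined weights (55% assessed value + 45% profit-interest units): Quinlan 0.2540; Dube 0.3694; Ibarra 0.3767.
Raw shares: Quinlan 2,269,280.83; Dube 3,300,078.80; Ibarra 3,365,395.37.
After rounding ($5): Quinlan $2,269,280; Dube $3,300,080; Ibarra $3,365,395. Sum = $8,934,755.
Rounded total matches; no reconciliation needed.

Quinlan: $2,269,280; Dube: $3,300,080; Ibarra: $3,365,395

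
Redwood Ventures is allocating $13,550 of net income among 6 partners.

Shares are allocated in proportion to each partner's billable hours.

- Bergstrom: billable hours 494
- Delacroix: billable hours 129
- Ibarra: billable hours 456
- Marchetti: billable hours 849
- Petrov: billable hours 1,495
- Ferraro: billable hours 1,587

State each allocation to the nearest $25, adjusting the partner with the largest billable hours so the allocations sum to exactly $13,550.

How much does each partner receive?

Combined billable hours = 494 + 129 + 456 + 849 + 1,495 + 1,587 = 5,010.
Raw shares: Bergstrom 1,336.07; Delacroix 348.89; Ibarra 1,233.29; Marchetti 2,296.20; Petrov 4,043.36; Ferraro 4,292.19.
After rounding ($25): Bergstrom $1,325; Delacroix $350; Ibarra $1,225; Marchetti $2,300; Petrov $4,050; Ferraro $4,300. Sum = $13,550.
Sum already equals the total — no adjustment.

Bergstrom: $1,325 · Delacroix: $350 · Ibarra: $1,225 · Marchetti: $2,300 · Petrov: $4,050 · Ferraro: $4,300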